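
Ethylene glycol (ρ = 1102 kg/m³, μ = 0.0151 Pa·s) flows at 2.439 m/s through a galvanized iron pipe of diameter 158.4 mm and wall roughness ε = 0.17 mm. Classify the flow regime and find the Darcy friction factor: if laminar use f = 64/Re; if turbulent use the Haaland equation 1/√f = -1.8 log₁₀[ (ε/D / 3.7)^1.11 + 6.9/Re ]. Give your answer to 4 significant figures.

f ≈ 0.02608

Re = ρVD/μ = 1102·2.439·0.1584/0.0151 = 2.819e+04.
Re > 4000 → turbulent. ε/D = 0.00017/0.1584 = 0.00107; Haaland: 1/√f = -1.8 log₁₀[0.000118 + 0.000245] = 6.192, so f = 0.02608.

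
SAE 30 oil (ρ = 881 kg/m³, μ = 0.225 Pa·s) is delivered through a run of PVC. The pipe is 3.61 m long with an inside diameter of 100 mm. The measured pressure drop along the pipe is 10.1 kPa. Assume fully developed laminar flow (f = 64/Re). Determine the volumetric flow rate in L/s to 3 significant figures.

Q ≈ 30.5 L/s

For laminar flow, f = 64/Re with Re = ρVD/μ, so Darcy-Weisbach reduces to ΔP = 32μLV/D². Solving for V: V = ΔP·D²/(32μL) = 1.01e+04·(0.1)²/(32·0.225·3.61) = 3.886 m/s.
Check: Re = ρVD/μ = 881·3.886·0.1/0.225 = 1522 < 2300, so the laminar assumption holds.
Q = V·A = 3.886·(π/4·0.1²) = 0.03052 m³/s = 30.5 L/s.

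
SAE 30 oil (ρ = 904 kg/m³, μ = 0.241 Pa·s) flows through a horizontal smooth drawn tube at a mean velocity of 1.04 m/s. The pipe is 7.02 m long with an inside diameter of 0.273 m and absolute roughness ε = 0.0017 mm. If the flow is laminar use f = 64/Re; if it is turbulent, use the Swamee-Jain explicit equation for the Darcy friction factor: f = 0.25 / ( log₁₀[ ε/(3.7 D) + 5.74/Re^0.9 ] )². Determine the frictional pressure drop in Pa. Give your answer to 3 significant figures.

ΔP ≈ 755 Pa

Reynolds number Re = ρVD/μ = 904 · 1.04 · 0.273 / 0.241 = 1065.
Re < 2300 → laminar flow, so f = 64/Re = 64/1065 = 0.06009 (the turbulent correlation is not needed).
Darcy-Weisbach: ΔP = f(L/D)(ρV²/2) = 0.06009·(7.02/0.273)·(904·1.04²/2) = 0.06009·25.71·488.9 = 755.5 Pa.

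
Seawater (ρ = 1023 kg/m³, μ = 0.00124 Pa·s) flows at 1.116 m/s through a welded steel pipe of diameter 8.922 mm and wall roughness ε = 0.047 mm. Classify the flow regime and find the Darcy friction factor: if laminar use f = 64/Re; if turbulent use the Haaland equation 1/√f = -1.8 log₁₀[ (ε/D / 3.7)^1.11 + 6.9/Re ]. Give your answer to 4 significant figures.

Re = ρVD/μ = 1023·1.116·0.008922/0.00124 = 8214.
Re > 4000 → turbulent. ε/D = 4.7e-05/0.008922 = 0.00527; Haaland: 1/√f = -1.8 log₁₀[0.000692 + 0.00084] = 5.066, so f = 0.03896.

f ≈ 0.03896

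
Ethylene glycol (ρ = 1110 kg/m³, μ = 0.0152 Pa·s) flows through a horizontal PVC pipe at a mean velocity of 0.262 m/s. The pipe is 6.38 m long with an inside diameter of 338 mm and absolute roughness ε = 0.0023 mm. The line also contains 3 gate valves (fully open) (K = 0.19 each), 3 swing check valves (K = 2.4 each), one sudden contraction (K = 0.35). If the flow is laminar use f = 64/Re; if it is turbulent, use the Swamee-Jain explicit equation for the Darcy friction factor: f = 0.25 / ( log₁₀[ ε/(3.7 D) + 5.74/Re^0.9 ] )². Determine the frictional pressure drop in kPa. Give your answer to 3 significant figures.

Reynolds number Re = ρVD/μ = 1110 · 0.262 · 0.338 / 0.0152 = 6467.
Re > 4000 → turbulent. Relative roughness ε/D = 2.3e-06/0.338 = 6.8e-06. Swamee-Jain: f = 0.25/(log₁₀[6.8e-06/3.7 + 5.74/6467^0.9])² = 0.25/(log₁₀[1.84e-06 + 0.00213])² = 0.25/(-2.67)² = 0.03506.
Total minor-loss coefficient ΣK = 3·0.19 + 3·2.4 + 1·0.35 = 8.12.
ΔP = [f·L/D + ΣK]·(ρV²/2) = [0.03506·6.38/0.338 + 8.12]·(1110·0.262²/2) = [0.6618 + 8.12]·38.1 = 334.6 Pa.
ΔP = 334.6 Pa = 0.335 kPa.

ΔP ≈ 0.335 kPa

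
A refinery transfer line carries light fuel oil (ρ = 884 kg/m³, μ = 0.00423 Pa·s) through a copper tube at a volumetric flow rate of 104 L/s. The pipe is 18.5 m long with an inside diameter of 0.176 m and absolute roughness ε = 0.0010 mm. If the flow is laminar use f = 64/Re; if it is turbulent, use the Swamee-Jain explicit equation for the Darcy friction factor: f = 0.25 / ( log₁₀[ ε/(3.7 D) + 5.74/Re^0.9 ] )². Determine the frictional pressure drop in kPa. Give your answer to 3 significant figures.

ΔP ≈ 13.9 kPa

Q = 104 L/s = 104/1000 = 0.104 m³/s.
Cross-sectional area A = πD²/4 = π(0.176)²/4 = 0.02433 m²; mean velocity V = Q/A = 0.104/0.02433 = 4.275 m/s.
Reynolds number Re = ρVD/μ = 884 · 4.275 · 0.176 / 0.00423 = 1.572e+05.
Re > 4000 → turbulent. Relative roughness ε/D = 1e-06/0.176 = 5.68e-06. Swamee-Jain: f = 0.25/(log₁₀[5.68e-06/3.7 + 5.74/1.572e+05^0.9])² = 0.25/(log₁₀[1.54e-06 + 0.000121])² = 0.25/(-3.912)² = 0.01633.
Darcy-Weisbach: ΔP = f(L/D)(ρV²/2) = 0.01633·(18.5/0.176)·(884·4.275²/2) = 0.01633·105.1·8077 = 1.387e+04 Pa.
ΔP = 1.387e+04 Pa = 13.9 kPa.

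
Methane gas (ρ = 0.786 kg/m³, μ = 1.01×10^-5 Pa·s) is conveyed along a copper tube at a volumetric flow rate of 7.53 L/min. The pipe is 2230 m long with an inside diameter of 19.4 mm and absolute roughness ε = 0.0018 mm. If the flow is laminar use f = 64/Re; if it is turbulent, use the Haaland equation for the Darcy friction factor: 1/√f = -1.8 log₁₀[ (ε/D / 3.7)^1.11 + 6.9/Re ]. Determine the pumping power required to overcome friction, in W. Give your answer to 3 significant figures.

Q = 7.53 L/min = 7.53/60000 = 0.0001255 m³/s.
Cross-sectional area A = πD²/4 = π(0.0194)²/4 = 0.0002956 m²; mean velocity V = Q/A = 0.0001255/0.0002956 = 0.4246 m/s.
Reynolds number Re = ρVD/μ = 0.786 · 0.4246 · 0.0194 / 1.01e-05 = 641.
Re < 2300 → laminar flow, so f = 64/Re = 64/641 = 0.09985 (the turbulent correlation is not needed).
Darcy-Weisbach: ΔP = f(L/D)(ρV²/2) = 0.09985·(2230/0.0194)·(0.786·0.4246²/2) = 0.09985·1.149e+05·0.07084 = 813.1 Pa.
Pumping power P = QΔP = 0.0001255·813.1 = 0.1020 W = 0.102 W.

P ≈ 0.102 W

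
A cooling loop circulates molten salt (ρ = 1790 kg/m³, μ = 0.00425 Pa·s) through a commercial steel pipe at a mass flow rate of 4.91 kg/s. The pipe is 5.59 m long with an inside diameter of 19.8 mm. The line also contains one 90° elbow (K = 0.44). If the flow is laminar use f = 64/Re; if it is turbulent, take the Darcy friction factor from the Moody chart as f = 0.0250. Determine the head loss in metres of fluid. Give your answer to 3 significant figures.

h_f ≈ 30.3 m

A = πD²/4 = π(0.0198)²/4 = 0.0003079 m²; mean velocity V = ṁ/(ρA) = 4.91/(1790 · 0.0003079) = 8.909 m/s.
Reynolds number Re = ρVD/μ = 1790 · 8.909 · 0.0198 / 0.00425 = 7.429e+04.
Re > 4000 → turbulent; use the Moody-chart value f = 0.0250.
Total minor-loss coefficient ΣK = 1·0.44 = 0.44.
ΔP = [f·L/D + ΣK]·(ρV²/2) = [0.025·5.59/0.0198 + 0.44]·(1790·8.909²/2) = [7.058 + 0.44]·7.103e+04 = 5.326e+05 Pa.
Head loss h_f = ΔP/(ρg) = 5.326e+05/(1790·9.81) = 30.3 m.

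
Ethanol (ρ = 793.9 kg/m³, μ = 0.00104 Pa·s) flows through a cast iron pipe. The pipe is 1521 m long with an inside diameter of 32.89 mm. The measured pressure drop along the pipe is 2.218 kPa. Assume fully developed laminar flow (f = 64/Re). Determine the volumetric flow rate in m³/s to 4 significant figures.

Q ≈ 4.027×10^-5 m³/s

For laminar flow, f = 64/Re with Re = ρVD/μ, so Darcy-Weisbach reduces to ΔP = 32μLV/D². Solving for V: V = ΔP·D²/(32μL) = 2218·(0.03289)²/(32·0.00104·1521) = 0.0474 m/s.
Check: Re = ρVD/μ = 793.9·0.0474·0.03289/0.00104 = 1190 < 2300, so the laminar assumption holds.
Q = V·A = 0.0474·(π/4·0.03289²) = 4.027e-05 m³/s = 4.027×10^-5 m³/s.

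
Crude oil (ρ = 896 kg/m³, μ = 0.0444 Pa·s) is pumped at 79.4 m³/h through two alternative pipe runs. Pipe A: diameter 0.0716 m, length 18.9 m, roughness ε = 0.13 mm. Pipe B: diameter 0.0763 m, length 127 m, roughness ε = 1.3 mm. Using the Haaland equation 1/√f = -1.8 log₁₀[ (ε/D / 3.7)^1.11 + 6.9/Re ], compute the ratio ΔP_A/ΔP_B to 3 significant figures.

Pipe A: V = Q/A = 0.02206/0.004026 = 5.478 m/s; Re = 7915; ε/D = 0.00182; Haaland → f = 0.03511; ΔP_A = f(L/D)(ρV²/2) = 1.246e+05 Pa.
Pipe B: V = Q/A = 0.02206/0.004572 = 4.824 m/s; Re = 7427; ε/D = 0.017; Haaland → f = 0.05105; ΔP_B = f(L/D)(ρV²/2) = 8.858e+05 Pa.
ΔP_A/ΔP_B = 1.246e+05/8.858e+05 = 0.141.

ΔP_A/ΔP_B ≈ 0.141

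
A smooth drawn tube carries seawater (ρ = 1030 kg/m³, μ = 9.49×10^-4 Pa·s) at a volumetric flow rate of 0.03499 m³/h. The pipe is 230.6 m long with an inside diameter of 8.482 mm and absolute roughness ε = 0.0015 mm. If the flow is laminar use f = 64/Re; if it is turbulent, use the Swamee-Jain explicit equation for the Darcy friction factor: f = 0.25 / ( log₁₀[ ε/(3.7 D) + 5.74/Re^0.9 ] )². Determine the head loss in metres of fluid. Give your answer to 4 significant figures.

Q = 0.03499 m³/h = 0.03499/3600 = 9.719e-06 m³/s.
Cross-sectional area A = πD²/4 = π(0.008482)²/4 = 5.65e-05 m²; mean velocity V = Q/A = 9.719e-06/5.65e-05 = 0.172 m/s.
Reynolds number Re = ρVD/μ = 1030 · 0.172 · 0.008482 / 0.000949 = 1584.
Re < 2300 → laminar flow, so f = 64/Re = 64/1584 = 0.04042 (the turbulent correlation is not needed).
Darcy-Weisbach: ΔP = f(L/D)(ρV²/2) = 0.04042·(230.6/0.008482)·(1030·0.172²/2) = 0.04042·2.719e+04·15.24 = 1.674e+04 Pa.
Head loss h_f = ΔP/(ρg) = 1.674e+04/(1030·9.81) = 1.657 m.

h_f ≈ 1.657 m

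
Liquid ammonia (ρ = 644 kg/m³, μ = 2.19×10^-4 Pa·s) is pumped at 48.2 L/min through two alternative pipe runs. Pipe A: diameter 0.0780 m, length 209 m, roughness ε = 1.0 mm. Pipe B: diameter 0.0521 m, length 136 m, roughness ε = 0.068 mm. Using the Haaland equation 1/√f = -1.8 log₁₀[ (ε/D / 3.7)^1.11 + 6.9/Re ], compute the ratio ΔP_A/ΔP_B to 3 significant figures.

ΔP_A/ΔP_B ≈ 0.360

Pipe A: V = Q/A = 0.0008033/0.004778 = 0.1681 m/s; Re = 3.856e+04; ε/D = 0.0128; Haaland → f = 0.04262; ΔP_A = f(L/D)(ρV²/2) = 1039 Pa.
Pipe B: V = Q/A = 0.0008033/0.002132 = 0.3768 m/s; Re = 5.773e+04; ε/D = 0.00131; Haaland → f = 0.02416; ΔP_B = f(L/D)(ρV²/2) = 2884 Pa.
ΔP_A/ΔP_B = 1039/2884 = 0.360.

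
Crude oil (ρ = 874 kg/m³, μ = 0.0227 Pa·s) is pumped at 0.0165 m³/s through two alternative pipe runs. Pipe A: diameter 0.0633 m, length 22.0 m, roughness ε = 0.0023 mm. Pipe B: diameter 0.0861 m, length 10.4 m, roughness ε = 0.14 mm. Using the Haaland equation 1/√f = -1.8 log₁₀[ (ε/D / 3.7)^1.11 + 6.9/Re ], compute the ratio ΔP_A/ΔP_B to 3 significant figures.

Pipe A: V = Q/A = 0.0165/0.003147 = 5.243 m/s; Re = 1.278e+04; ε/D = 3.63e-05; Haaland → f = 0.02895; ΔP_A = f(L/D)(ρV²/2) = 1.209e+05 Pa.
Pipe B: V = Q/A = 0.0165/0.005822 = 2.834 m/s; Re = 9395; ε/D = 0.00163; Haaland → f = 0.0335; ΔP_B = f(L/D)(ρV²/2) = 1.42e+04 Pa.
ΔP_A/ΔP_B = 1.209e+05/1.42e+04 = 8.51.

ΔP_A/ΔP_B ≈ 8.51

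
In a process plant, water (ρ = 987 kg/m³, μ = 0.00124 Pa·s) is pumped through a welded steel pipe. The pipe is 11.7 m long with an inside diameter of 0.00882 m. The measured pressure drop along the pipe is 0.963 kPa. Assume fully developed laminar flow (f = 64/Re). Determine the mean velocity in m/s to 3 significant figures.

For laminar flow, f = 64/Re with Re = ρVD/μ, so Darcy-Weisbach reduces to ΔP = 32μLV/D². Solving for V: V = ΔP·D²/(32μL) = 963·(0.00882)²/(32·0.00124·11.7) = 0.1614 m/s.
Check: Re = ρVD/μ = 987·0.1614·0.00882/0.00124 = 1133 < 2300, so the laminar assumption holds.

V ≈ 0.161 m/s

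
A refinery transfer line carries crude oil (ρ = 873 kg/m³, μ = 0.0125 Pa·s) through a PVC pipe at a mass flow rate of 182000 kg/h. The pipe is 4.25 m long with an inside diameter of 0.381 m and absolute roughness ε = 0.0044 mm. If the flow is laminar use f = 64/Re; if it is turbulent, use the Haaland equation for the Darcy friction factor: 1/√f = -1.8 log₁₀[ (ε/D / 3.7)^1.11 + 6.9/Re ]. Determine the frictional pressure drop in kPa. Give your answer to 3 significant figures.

ΔP ≈ 0.0358 kPa

ṁ = 182000 kg/h = 182000/3600 = 50.56 kg/s.
A = πD²/4 = π(0.381)²/4 = 0.114 m²; mean velocity V = ṁ/(ρA) = 50.56/(873 · 0.114) = 0.5079 m/s.
Reynolds number Re = ρVD/μ = 873 · 0.5079 · 0.381 / 0.0125 = 1.352e+04.
Re > 4000 → turbulent. Relative roughness ε/D = 4.4e-06/0.381 = 1.15e-05. Haaland: 1/√f = -1.8 log₁₀[(1.15e-05/3.7)^1.11 + 6.9/1.352e+04] = -1.8 log₁₀[7.74e-07 + 0.000511] = 5.924, so f = 0.02849.
Darcy-Weisbach: ΔP = f(L/D)(ρV²/2) = 0.02849·(4.25/0.381)·(873·0.5079²/2) = 0.02849·11.15·112.6 = 35.79 Pa.
ΔP = 35.79 Pa = 0.0358 kPa.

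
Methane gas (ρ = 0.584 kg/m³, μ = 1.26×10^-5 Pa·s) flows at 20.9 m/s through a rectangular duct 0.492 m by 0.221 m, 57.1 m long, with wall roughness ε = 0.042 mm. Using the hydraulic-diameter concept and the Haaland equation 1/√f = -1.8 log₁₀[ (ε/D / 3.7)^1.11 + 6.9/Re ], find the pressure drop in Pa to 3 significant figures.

Hydraulic diameter D_h = 4A/P = 4·(0.492·0.221)/(2·(0.492+0.221)) = 0.4349/1.426 = 0.305 m.
Re = ρVD_h/μ = 0.584·20.9·0.305/1.26e-05 = 2.955e+05.
ε/D_h = 4.2e-05/0.305 = 0.000138; Haaland gives 1/√f = -1.8 log₁₀[1.21e-05+2.34e-05] = 8.01, so f = 0.01559.
ΔP = f(L/D_h)(ρV²/2) = 0.01559·57.1/0.305·127.5 = 372.2 Pa.

ΔP ≈ 372 Pa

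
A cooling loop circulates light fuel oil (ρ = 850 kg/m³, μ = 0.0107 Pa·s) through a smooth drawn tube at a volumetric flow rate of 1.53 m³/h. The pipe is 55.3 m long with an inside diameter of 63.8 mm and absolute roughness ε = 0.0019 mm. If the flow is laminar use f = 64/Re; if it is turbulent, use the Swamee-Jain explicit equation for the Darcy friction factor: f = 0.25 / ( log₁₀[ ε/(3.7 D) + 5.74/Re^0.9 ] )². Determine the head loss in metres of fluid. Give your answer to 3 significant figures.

h_f ≈ 0.0742 m

Q = 1.53 m³/h = 1.53/3600 = 0.000425 m³/s.
Cross-sectional area A = πD²/4 = π(0.0638)²/4 = 0.003197 m²; mean velocity V = Q/A = 0.000425/0.003197 = 0.1329 m/s.
Reynolds number Re = ρVD/μ = 850 · 0.1329 · 0.0638 / 0.0107 = 673.8.
Re < 2300 → laminar flow, so f = 64/Re = 64/673.8 = 0.09499 (the turbulent correlation is not needed).
Darcy-Weisbach: ΔP = f(L/D)(ρV²/2) = 0.09499·(55.3/0.0638)·(850·0.1329²/2) = 0.09499·866.8·7.511 = 618.4 Pa.
Head loss h_f = ΔP/(ρg) = 618.4/(850·9.81) = 0.0742 m.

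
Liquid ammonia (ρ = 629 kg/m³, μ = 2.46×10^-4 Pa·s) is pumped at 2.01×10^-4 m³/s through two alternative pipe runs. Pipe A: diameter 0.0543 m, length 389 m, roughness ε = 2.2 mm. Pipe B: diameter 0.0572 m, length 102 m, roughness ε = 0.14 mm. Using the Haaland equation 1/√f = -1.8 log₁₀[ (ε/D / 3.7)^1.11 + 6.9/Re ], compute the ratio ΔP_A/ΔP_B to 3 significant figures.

ΔP_A/ΔP_B ≈ 10.0

Pipe A: V = Q/A = 0.000201/0.002316 = 0.0868 m/s; Re = 1.205e+04; ε/D = 0.0405; Haaland → f = 0.06737; ΔP_A = f(L/D)(ρV²/2) = 1143 Pa.
Pipe B: V = Q/A = 0.000201/0.00257 = 0.07822 m/s; Re = 1.144e+04; ε/D = 0.00245; Haaland → f = 0.03326; ΔP_B = f(L/D)(ρV²/2) = 114.1 Pa.
ΔP_A/ΔP_B = 1143/114.1 = 10.0.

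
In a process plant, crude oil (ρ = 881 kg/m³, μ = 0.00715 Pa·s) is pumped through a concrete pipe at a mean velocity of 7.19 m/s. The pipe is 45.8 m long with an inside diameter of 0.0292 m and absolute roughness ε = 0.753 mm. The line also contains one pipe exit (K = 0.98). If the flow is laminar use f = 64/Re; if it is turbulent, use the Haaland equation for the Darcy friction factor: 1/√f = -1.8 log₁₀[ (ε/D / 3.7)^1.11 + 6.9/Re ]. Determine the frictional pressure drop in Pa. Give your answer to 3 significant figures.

ΔP ≈ 1.99×10^6 Pa

Reynolds number Re = ρVD/μ = 881 · 7.19 · 0.0292 / 0.00715 = 2.587e+04.
Re > 4000 → turbulent. Relative roughness ε/D = 0.000753/0.0292 = 0.0258. Haaland: 1/√f = -1.8 log₁₀[(0.0258/3.7)^1.11 + 6.9/2.587e+04] = -1.8 log₁₀[0.00404 + 0.000267] = 4.259, so f = 0.05512.
Total minor-loss coefficient ΣK = 1·0.98 = 0.98.
ΔP = [f·L/D + ΣK]·(ρV²/2) = [0.05512·45.8/0.0292 + 0.98]·(881·7.19²/2) = [86.46 + 0.98]·2.277e+04 = 1.991e+06 Pa.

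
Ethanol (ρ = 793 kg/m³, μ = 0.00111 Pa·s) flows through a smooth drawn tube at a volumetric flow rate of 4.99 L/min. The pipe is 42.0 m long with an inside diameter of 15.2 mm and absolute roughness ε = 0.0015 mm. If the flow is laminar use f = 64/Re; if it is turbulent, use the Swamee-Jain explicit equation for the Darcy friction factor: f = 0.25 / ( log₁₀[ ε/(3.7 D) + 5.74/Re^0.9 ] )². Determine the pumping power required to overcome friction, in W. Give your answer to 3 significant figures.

Q = 4.99 L/min = 4.99/60000 = 8.317e-05 m³/s.
Cross-sectional area A = πD²/4 = π(0.0152)²/4 = 0.0001815 m²; mean velocity V = Q/A = 8.317e-05/0.0001815 = 0.4583 m/s.
Reynolds number Re = ρVD/μ = 793 · 0.4583 · 0.0152 / 0.00111 = 4977.
Re > 4000 → turbulent. Relative roughness ε/D = 1.5e-06/0.0152 = 9.87e-05. Swamee-Jain: f = 0.25/(log₁₀[9.87e-05/3.7 + 5.74/4977^0.9])² = 0.25/(log₁₀[2.67e-05 + 0.0027])² = 0.25/(-2.564)² = 0.03803.
Darcy-Weisbach: ΔP = f(L/D)(ρV²/2) = 0.03803·(42/0.0152)·(793·0.4583²/2) = 0.03803·2763·83.29 = 8751 Pa.
Pumping power P = QΔP = 8.317e-05·8751 = 0.7278 W = 0.728 W.

P ≈ 0.728 W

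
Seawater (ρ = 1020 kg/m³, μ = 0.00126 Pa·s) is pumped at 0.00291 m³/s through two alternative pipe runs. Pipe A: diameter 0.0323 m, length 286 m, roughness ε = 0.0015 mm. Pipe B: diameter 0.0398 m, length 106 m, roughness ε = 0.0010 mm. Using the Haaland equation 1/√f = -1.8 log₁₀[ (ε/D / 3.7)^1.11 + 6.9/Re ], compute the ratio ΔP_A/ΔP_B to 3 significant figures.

ΔP_A/ΔP_B ≈ 7.37

Pipe A: V = Q/A = 0.00291/0.0008194 = 3.551 m/s; Re = 9.286e+04; ε/D = 4.64e-05; Haaland → f = 0.01829; ΔP_A = f(L/D)(ρV²/2) = 1.042e+06 Pa.
Pipe B: V = Q/A = 0.00291/0.001244 = 2.339 m/s; Re = 7.536e+04; ε/D = 2.51e-05; Haaland → f = 0.01901; ΔP_B = f(L/D)(ρV²/2) = 1.412e+05 Pa.
ΔP_A/ΔP_B = 1.042e+06/1.412e+05 = 7.37.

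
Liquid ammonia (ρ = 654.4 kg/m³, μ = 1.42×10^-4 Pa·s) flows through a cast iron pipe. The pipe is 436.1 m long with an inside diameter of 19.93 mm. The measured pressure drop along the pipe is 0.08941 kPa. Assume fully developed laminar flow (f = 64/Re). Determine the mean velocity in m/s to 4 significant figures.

For laminar flow, f = 64/Re with Re = ρVD/μ, so Darcy-Weisbach reduces to ΔP = 32μLV/D². Solving for V: V = ΔP·D²/(32μL) = 89.41·(0.01993)²/(32·0.000142·436.1) = 0.01792 m/s.
Check: Re = ρVD/μ = 654.4·0.01792·0.01993/0.000142 = 1646 < 2300, so the laminar assumption holds.

V ≈ 0.01792 m/s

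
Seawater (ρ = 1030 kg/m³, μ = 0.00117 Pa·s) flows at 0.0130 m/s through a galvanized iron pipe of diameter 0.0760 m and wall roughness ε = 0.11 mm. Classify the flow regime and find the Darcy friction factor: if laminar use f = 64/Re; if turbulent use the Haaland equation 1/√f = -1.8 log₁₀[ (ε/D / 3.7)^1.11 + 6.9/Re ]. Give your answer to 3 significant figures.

f ≈ 0.0736

Re = ρVD/μ = 1030·0.013·0.076/0.00117 = 869.8.
Re < 2300 → laminar, so f = 64/Re = 0.07358 (roughness is irrelevant in laminar flow).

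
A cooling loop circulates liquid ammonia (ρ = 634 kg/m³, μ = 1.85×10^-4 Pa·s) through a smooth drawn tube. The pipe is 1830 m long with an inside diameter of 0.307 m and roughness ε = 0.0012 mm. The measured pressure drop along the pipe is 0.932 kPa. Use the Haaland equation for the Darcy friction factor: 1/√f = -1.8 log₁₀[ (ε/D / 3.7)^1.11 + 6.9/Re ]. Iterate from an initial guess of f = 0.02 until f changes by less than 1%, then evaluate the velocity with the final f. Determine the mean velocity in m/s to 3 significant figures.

Rearranging Darcy-Weisbach: V = √(2·ΔP·D/(f·L·ρ)). With ε/D = 1.2e-06/0.307 = 3.91e-06, iterate starting from f = 0.02:
  f = 0.02 → V = √(2·932·0.307/(0.02·1830·634)) = 0.157 m/s; Re = ρVD/μ = 1.652e+05; f → 0.01611
  f = 0.01611 → V = 0.175 m/s; Re = 1.841e+05; f → 0.01577
  f = 0.01577 → V = 0.1768 m/s; Re = 1.86e+05; f → 0.01574
Converged (Δf/f < 1%). With the final f = 0.01574: V = √(2·932·0.307/(0.01574·1830·634)) = 0.177 m/s.

V ≈ 0.177 m/s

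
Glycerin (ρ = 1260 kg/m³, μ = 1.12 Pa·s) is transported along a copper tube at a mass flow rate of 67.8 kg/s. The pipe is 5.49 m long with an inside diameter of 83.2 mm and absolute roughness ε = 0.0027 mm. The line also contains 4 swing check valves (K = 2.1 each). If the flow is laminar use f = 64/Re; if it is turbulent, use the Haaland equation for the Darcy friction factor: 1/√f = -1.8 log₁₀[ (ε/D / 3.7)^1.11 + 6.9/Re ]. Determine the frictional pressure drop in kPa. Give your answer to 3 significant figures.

ΔP ≈ 800 kPa

A = πD²/4 = π(0.0832)²/4 = 0.005437 m²; mean velocity V = ṁ/(ρA) = 67.8/(1260 · 0.005437) = 9.897 m/s.
Reynolds number Re = ρVD/μ = 1260 · 9.897 · 0.0832 / 1.12 = 926.4.
Re < 2300 → laminar flow, so f = 64/Re = 64/926.4 = 0.06908 (the turbulent correlation is not needed).
Total minor-loss coefficient ΣK = 4·2.1 = 8.4.
ΔP = [f·L/D + ΣK]·(ρV²/2) = [0.06908·5.49/0.0832 + 8.4]·(1260·9.897²/2) = [4.559 + 8.4]·6.171e+04 = 7.997e+05 Pa.
ΔP = 7.997e+05 Pa = 800 kPa.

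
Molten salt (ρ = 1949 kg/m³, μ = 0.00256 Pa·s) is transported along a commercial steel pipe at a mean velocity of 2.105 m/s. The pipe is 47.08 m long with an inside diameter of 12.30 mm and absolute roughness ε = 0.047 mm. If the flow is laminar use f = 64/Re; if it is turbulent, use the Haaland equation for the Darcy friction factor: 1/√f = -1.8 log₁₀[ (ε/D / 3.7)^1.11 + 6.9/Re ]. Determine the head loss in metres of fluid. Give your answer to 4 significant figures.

h_f ≈ 28.15 m

Reynolds number Re = ρVD/μ = 1949 · 2.105 · 0.0123 / 0.00256 = 1.971e+04.
Re > 4000 → turbulent. Relative roughness ε/D = 4.7e-05/0.0123 = 0.00382. Haaland: 1/√f = -1.8 log₁₀[(0.00382/3.7)^1.11 + 6.9/1.971e+04] = -1.8 log₁₀[0.000485 + 0.00035] = 5.541, so f = 0.03257.
Darcy-Weisbach: ΔP = f(L/D)(ρV²/2) = 0.03257·(47.08/0.0123)·(1949·2.105²/2) = 0.03257·3828·4318 = 5.383e+05 Pa.
Head loss h_f = ΔP/(ρg) = 5.383e+05/(1949·9.81) = 28.15 m.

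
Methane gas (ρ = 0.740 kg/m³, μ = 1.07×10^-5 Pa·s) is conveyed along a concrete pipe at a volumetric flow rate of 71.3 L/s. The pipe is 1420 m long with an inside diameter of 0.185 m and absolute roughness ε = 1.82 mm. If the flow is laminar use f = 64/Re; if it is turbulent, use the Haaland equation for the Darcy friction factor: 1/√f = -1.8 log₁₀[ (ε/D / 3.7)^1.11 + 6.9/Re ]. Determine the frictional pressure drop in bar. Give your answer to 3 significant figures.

ΔP ≈ 0.00787 bar

Q = 71.3 L/s = 71.3/1000 = 0.0713 m³/s.
Cross-sectional area A = πD²/4 = π(0.185)²/4 = 0.02688 m²; mean velocity V = Q/A = 0.0713/0.02688 = 2.653 m/s.
Reynolds number Re = ρVD/μ = 0.74 · 2.653 · 0.185 / 1.07e-05 = 3.394e+04.
Re > 4000 → turbulent. Relative roughness ε/D = 0.00182/0.185 = 0.00984. Haaland: 1/√f = -1.8 log₁₀[(0.00984/3.7)^1.11 + 6.9/3.394e+04] = -1.8 log₁₀[0.00138 + 0.000203] = 5.038, so f = 0.03939.
Darcy-Weisbach: ΔP = f(L/D)(ρV²/2) = 0.03939·(1420/0.185)·(0.74·2.653²/2) = 0.03939·7676·2.603 = 787.1 Pa.
ΔP = 787.1 Pa = 0.00787 bar.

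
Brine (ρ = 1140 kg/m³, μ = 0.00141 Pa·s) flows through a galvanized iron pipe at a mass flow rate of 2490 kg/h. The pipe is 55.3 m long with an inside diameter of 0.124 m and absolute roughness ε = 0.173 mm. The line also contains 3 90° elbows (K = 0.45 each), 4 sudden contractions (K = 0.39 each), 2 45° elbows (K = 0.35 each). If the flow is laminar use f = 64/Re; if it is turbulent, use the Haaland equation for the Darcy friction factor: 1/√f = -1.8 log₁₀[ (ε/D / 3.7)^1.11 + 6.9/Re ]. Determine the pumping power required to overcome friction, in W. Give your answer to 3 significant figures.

ṁ = 2490 kg/h = 2490/3600 = 0.6917 kg/s.
A = πD²/4 = π(0.124)²/4 = 0.01208 m²; mean velocity V = ṁ/(ρA) = 0.6917/(1140 · 0.01208) = 0.05024 m/s.
Reynolds number Re = ρVD/μ = 1140 · 0.05024 · 0.124 / 0.00141 = 5037.
Re > 4000 → turbulent. Relative roughness ε/D = 0.000173/0.124 = 0.0014. Haaland: 1/√f = -1.8 log₁₀[(0.0014/3.7)^1.11 + 6.9/5037] = -1.8 log₁₀[0.000158 + 0.00137] = 5.068, so f = 0.03893.
Total minor-loss coefficient ΣK = 3·0.45 + 4·0.39 + 2·0.35 = 3.61.
ΔP = [f·L/D + ΣK]·(ρV²/2) = [0.03893·55.3/0.124 + 3.61]·(1140·0.05024²/2) = [17.36 + 3.61]·1.439 = 30.17 Pa.
Q = ṁ/ρ = 0.6917/1140 = 0.0006067 m³/s.
Pumping power P = QΔP = 0.0006067·30.17 = 0.01831 W = 0.0183 W.

P ≈ 0.0183 W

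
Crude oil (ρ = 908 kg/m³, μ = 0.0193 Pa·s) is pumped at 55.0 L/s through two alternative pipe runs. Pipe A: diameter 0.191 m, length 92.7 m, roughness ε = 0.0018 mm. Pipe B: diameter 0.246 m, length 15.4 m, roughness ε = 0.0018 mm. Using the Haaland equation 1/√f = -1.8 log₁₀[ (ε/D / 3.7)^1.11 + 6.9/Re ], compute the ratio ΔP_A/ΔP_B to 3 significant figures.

ΔP_A/ΔP_B ≈ 20.0

Pipe A: V = Q/A = 0.055/0.02865 = 1.92 m/s; Re = 1.725e+04; ε/D = 9.42e-06; Haaland → f = 0.02674; ΔP_A = f(L/D)(ρV²/2) = 2.171e+04 Pa.
Pipe B: V = Q/A = 0.055/0.04753 = 1.157 m/s; Re = 1.339e+04; ε/D = 7.32e-06; Haaland → f = 0.02856; ΔP_B = f(L/D)(ρV²/2) = 1087 Pa.
ΔP_A/ΔP_B = 2.171e+04/1087 = 20.0.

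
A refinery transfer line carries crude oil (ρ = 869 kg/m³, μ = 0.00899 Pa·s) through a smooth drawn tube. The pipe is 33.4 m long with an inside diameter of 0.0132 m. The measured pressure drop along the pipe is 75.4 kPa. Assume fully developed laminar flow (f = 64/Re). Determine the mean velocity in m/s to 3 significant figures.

For laminar flow, f = 64/Re with Re = ρVD/μ, so Darcy-Weisbach reduces to ΔP = 32μLV/D². Solving for V: V = ΔP·D²/(32μL) = 7.54e+04·(0.0132)²/(32·0.00899·33.4) = 1.367 m/s.
Check: Re = ρVD/μ = 869·1.367·0.0132/0.00899 = 1745 < 2300, so the laminar assumption holds.

V ≈ 1.37 m/s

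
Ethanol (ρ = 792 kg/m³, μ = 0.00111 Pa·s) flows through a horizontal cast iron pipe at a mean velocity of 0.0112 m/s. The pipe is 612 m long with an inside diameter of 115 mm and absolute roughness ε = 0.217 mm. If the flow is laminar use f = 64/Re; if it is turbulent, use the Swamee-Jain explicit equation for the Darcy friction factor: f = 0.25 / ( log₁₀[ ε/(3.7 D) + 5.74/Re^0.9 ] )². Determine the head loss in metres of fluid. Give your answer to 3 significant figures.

h_f ≈ 0.00237 m

Reynolds number Re = ρVD/μ = 792 · 0.0112 · 0.115 / 0.00111 = 919.
Re < 2300 → laminar flow, so f = 64/Re = 64/919 = 0.06964 (the turbulent correlation is not needed).
Darcy-Weisbach: ΔP = f(L/D)(ρV²/2) = 0.06964·(612/0.115)·(792·0.0112²/2) = 0.06964·5322·0.04967 = 18.41 Pa.
Head loss h_f = ΔP/(ρg) = 18.41/(792·9.81) = 0.00237 m.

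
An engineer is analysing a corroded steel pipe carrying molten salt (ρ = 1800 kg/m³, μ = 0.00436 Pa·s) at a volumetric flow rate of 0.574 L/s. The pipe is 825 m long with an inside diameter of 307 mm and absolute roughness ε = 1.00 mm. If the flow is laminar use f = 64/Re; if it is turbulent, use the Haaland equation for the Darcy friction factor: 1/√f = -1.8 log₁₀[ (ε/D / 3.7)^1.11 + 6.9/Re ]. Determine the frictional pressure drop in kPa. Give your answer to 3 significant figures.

ΔP ≈ 0.00947 kPa

Q = 0.574 L/s = 0.574/1000 = 0.000574 m³/s.
Cross-sectional area A = πD²/4 = π(0.307)²/4 = 0.07402 m²; mean velocity V = Q/A = 0.000574/0.07402 = 0.007754 m/s.
Reynolds number Re = ρVD/μ = 1800 · 0.007754 · 0.307 / 0.00436 = 982.8.
Re < 2300 → laminar flow, so f = 64/Re = 64/982.8 = 0.06512 (the turbulent correlation is not needed).
Darcy-Weisbach: ΔP = f(L/D)(ρV²/2) = 0.06512·(825/0.307)·(1800·0.007754²/2) = 0.06512·2687·0.05412 = 9.47 Pa.
ΔP = 9.47 Pa = 0.00947 kPa.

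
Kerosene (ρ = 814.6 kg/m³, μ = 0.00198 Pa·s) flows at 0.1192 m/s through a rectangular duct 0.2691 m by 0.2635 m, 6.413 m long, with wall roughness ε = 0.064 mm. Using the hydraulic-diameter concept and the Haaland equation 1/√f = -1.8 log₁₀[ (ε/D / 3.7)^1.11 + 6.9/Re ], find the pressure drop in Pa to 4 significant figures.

Hydraulic diameter D_h = 4A/P = 4·(0.2691·0.2635)/(2·(0.2691+0.2635)) = 0.2836/1.065 = 0.2663 m.
Re = ρVD_h/μ = 814.6·0.1192·0.2663/0.00198 = 1.306e+04.
ε/D_h = 6.4e-05/0.2663 = 0.00024; Haaland gives 1/√f = -1.8 log₁₀[2.25e-05+0.000528] = 5.866, so f = 0.02906.
ΔP = f(L/D_h)(ρV²/2) = 0.02906·6.413/0.2663·5.787 = 4.051 Pa.

ΔP ≈ 4.051 Pa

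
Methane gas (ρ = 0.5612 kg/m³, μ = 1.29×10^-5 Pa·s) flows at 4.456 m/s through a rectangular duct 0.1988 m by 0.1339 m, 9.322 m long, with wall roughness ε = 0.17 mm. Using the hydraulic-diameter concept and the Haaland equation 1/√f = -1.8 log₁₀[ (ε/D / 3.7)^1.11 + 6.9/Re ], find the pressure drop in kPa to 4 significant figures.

Hydraulic diameter D_h = 4A/P = 4·(0.1988·0.1339)/(2·(0.1988+0.1339)) = 0.1065/0.6654 = 0.16 m.
Re = ρVD_h/μ = 0.5612·4.456·0.16/1.29e-05 = 3.102e+04.
ε/D_h = 0.00017/0.16 = 0.00106; Haaland gives 1/√f = -1.8 log₁₀[0.000117+0.000222] = 6.244, so f = 0.02565.
ΔP = f(L/D_h)(ρV²/2) = 0.02565·9.322/0.16·5.572 = 8.324 Pa.
ΔP = 0.008324 kPa.

ΔP ≈ 0.008324 kPa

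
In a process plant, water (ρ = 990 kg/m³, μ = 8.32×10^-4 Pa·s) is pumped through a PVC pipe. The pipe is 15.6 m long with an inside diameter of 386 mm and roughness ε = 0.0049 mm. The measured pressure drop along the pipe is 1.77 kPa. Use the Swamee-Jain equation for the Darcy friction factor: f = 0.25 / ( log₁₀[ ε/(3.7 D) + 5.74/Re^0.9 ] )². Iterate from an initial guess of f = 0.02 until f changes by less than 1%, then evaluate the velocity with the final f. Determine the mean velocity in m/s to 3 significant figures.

Rearranging Darcy-Weisbach: V = √(2·ΔP·D/(f·L·ρ)). With ε/D = 4.9e-06/0.386 = 1.27e-05, iterate starting from f = 0.02:
  f = 0.02 → V = √(2·1770·0.386/(0.02·15.6·990)) = 2.103 m/s; Re = ρVD/μ = 9.66e+05; f → 0.01198
  f = 0.01198 → V = 2.718 m/s; Re = 1.248e+06; f → 0.01154
  f = 0.01154 → V = 2.769 m/s; Re = 1.272e+06; f → 0.01151
Converged (Δf/f < 1%). With the final f = 0.01151: V = √(2·1770·0.386/(0.01151·15.6·990)) = 2.773 m/s.

V ≈ 2.77 m/s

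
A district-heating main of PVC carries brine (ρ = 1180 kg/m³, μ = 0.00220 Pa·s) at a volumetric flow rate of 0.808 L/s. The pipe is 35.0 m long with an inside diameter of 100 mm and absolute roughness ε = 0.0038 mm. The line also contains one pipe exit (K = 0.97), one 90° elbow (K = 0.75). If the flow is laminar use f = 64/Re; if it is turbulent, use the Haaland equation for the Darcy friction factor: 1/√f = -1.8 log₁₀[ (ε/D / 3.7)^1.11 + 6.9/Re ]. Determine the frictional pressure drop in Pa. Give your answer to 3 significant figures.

ΔP ≈ 90.8 Pa

Q = 0.808 L/s = 0.808/1000 = 0.000808 m³/s.
Cross-sectional area A = πD²/4 = π(0.1)²/4 = 0.007854 m²; mean velocity V = Q/A = 0.000808/0.007854 = 0.1029 m/s.
Reynolds number Re = ρVD/μ = 1180 · 0.1029 · 0.1 / 0.0022 = 5518.
Re > 4000 → turbulent. Relative roughness ε/D = 3.8e-06/0.1 = 3.8e-05. Haaland: 1/√f = -1.8 log₁₀[(3.8e-05/3.7)^1.11 + 6.9/5518] = -1.8 log₁₀[2.9e-06 + 0.00125] = 5.223, so f = 0.03665.
Total minor-loss coefficient ΣK = 1·0.97 + 1·0.75 = 1.72.
ΔP = [f·L/D + ΣK]·(ρV²/2) = [0.03665·35/0.1 + 1.72]·(1180·0.1029²/2) = [12.83 + 1.72]·6.244 = 90.84 Pa.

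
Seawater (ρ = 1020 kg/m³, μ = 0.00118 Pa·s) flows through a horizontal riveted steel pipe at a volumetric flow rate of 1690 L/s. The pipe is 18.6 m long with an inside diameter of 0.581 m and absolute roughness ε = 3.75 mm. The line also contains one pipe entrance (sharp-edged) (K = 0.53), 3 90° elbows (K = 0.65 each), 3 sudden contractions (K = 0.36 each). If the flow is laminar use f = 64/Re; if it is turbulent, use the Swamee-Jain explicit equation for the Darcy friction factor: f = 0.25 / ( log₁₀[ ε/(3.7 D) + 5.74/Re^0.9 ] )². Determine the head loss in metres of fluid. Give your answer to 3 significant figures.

Q = 1690 L/s = 1690/1000 = 1.69 m³/s.
Cross-sectional area A = πD²/4 = π(0.581)²/4 = 0.2651 m²; mean velocity V = Q/A = 1.69/0.2651 = 6.374 m/s.
Reynolds number Re = ρVD/μ = 1020 · 6.374 · 0.581 / 0.00118 = 3.201e+06.
Re > 4000 → turbulent. Relative roughness ε/D = 0.00375/0.581 = 0.00645. Swamee-Jain: f = 0.25/(log₁₀[0.00645/3.7 + 5.74/3.201e+06^0.9])² = 0.25/(log₁₀[0.00174 + 8.02e-06])² = 0.25/(-2.756)² = 0.03291.
Total minor-loss coefficient ΣK = 1·0.53 + 3·0.65 + 3·0.36 = 3.56.
ΔP = [f·L/D + ΣK]·(ρV²/2) = [0.03291·18.6/0.581 + 3.56]·(1020·6.374²/2) = [1.053 + 3.56]·2.072e+04 = 9.561e+04 Pa.
Head loss h_f = ΔP/(ρg) = 9.561e+04/(1020·9.81) = 9.55 m.

h_f ≈ 9.55 m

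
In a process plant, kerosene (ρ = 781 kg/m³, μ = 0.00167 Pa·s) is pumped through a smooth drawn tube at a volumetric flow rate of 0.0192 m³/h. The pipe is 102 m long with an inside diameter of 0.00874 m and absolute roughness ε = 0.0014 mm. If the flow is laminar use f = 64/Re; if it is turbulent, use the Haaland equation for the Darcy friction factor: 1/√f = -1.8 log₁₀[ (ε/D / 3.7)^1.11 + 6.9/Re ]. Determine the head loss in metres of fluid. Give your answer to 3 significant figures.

Q = 0.0192 m³/h = 0.0192/3600 = 5.333e-06 m³/s.
Cross-sectional area A = πD²/4 = π(0.00874)²/4 = 5.999e-05 m²; mean velocity V = Q/A = 5.333e-06/5.999e-05 = 0.0889 m/s.
Reynolds number Re = ρVD/μ = 781 · 0.0889 · 0.00874 / 0.00167 = 363.4.
Re < 2300 → laminar flow, so f = 64/Re = 64/363.4 = 0.1761 (the turbulent correlation is not needed).
Darcy-Weisbach: ΔP = f(L/D)(ρV²/2) = 0.1761·(102/0.00874)·(781·0.0889²/2) = 0.1761·1.167e+04·3.086 = 6344 Pa.
Head loss h_f = ΔP/(ρg) = 6344/(781·9.81) = 0.828 m.

h_f ≈ 0.828 m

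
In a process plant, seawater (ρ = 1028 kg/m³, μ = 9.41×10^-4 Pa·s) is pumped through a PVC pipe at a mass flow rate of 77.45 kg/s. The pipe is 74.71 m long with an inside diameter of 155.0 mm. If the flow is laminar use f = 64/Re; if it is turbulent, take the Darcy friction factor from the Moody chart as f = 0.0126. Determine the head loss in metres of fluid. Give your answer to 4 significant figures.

A = πD²/4 = π(0.155)²/4 = 0.01887 m²; mean velocity V = ṁ/(ρA) = 77.45/(1028 · 0.01887) = 3.993 m/s.
Reynolds number Re = ρVD/μ = 1028 · 3.993 · 0.155 / 0.000941 = 6.761e+05.
Re > 4000 → turbulent; use the Moody-chart value f = 0.0126.
Darcy-Weisbach: ΔP = f(L/D)(ρV²/2) = 0.0126·(74.71/0.155)·(1028·3.993²/2) = 0.0126·482·8194 = 4.977e+04 Pa.
Head loss h_f = ΔP/(ρg) = 4.977e+04/(1028·9.81) = 4.935 m.

h_f ≈ 4.935 m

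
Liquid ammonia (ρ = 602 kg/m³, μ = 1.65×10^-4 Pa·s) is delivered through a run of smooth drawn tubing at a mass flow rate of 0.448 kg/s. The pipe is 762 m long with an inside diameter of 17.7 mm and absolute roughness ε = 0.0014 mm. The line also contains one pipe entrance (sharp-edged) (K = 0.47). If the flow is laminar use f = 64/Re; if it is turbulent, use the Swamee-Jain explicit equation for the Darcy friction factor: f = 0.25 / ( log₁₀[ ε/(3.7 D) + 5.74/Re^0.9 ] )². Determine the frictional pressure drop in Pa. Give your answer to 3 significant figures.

A = πD²/4 = π(0.0177)²/4 = 0.0002461 m²; mean velocity V = ṁ/(ρA) = 0.448/(602 · 0.0002461) = 3.024 m/s.
Reynolds number Re = ρVD/μ = 602 · 3.024 · 0.0177 / 0.000165 = 1.953e+05.
Re > 4000 → turbulent. Relative roughness ε/D = 1.4e-06/0.0177 = 7.91e-05. Swamee-Jain: f = 0.25/(log₁₀[7.91e-05/3.7 + 5.74/1.953e+05^0.9])² = 0.25/(log₁₀[2.14e-05 + 9.94e-05])² = 0.25/(-3.918)² = 0.01628.
Total minor-loss coefficient ΣK = 1·0.47 = 0.47.
ΔP = [f·L/D + ΣK]·(ρV²/2) = [0.01628·762/0.0177 + 0.47]·(602·3.024²/2) = [701.1 + 0.47]·2753 = 1.932e+06 Pa.

ΔP ≈ 1.93×10^6 Pa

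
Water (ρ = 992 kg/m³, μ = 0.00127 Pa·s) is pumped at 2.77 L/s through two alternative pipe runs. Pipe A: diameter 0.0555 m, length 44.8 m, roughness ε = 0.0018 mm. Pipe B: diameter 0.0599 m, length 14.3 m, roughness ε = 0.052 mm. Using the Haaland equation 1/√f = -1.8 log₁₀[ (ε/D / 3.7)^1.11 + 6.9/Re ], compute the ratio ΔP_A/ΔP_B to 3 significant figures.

Pipe A: V = Q/A = 0.00277/0.002419 = 1.145 m/s; Re = 4.964e+04; ε/D = 3.24e-05; Haaland → f = 0.02083; ΔP_A = f(L/D)(ρV²/2) = 1.093e+04 Pa.
Pipe B: V = Q/A = 0.00277/0.002818 = 0.983 m/s; Re = 4.599e+04; ε/D = 0.000868; Haaland → f = 0.02364; ΔP_B = f(L/D)(ρV²/2) = 2705 Pa.
ΔP_A/ΔP_B = 1.093e+04/2705 = 4.04.

ΔP_A/ΔP_B ≈ 4.04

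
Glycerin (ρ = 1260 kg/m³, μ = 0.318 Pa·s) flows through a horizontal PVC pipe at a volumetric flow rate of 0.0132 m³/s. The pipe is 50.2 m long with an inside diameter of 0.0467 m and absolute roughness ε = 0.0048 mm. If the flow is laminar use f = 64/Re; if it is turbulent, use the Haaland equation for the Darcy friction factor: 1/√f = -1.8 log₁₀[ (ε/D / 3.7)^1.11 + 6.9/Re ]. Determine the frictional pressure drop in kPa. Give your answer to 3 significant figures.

ΔP ≈ 1810 kPa

Cross-sectional area A = πD²/4 = π(0.0467)²/4 = 0.001713 m²; mean velocity V = Q/A = 0.0132/0.001713 = 7.706 m/s.
Reynolds number Re = ρVD/μ = 1260 · 7.706 · 0.0467 / 0.318 = 1426.
Re < 2300 → laminar flow, so f = 64/Re = 64/1426 = 0.04488 (the turbulent correlation is not needed).
Darcy-Weisbach: ΔP = f(L/D)(ρV²/2) = 0.04488·(50.2/0.0467)·(1260·7.706²/2) = 0.04488·1075·3.741e+04 = 1.805e+06 Pa.
ΔP = 1.805e+06 Pa = 1810 kPa.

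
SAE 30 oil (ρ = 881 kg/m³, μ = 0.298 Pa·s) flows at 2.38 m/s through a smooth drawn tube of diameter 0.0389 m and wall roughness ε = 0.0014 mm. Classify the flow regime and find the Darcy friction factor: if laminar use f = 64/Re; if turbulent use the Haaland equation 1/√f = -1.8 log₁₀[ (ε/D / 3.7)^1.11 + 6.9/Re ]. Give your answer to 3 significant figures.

f ≈ 0.234

Re = ρVD/μ = 881·2.38·0.0389/0.298 = 273.7.
Re < 2300 → laminar, so f = 64/Re = 0.2338 (roughness is irrelevant in laminar flow).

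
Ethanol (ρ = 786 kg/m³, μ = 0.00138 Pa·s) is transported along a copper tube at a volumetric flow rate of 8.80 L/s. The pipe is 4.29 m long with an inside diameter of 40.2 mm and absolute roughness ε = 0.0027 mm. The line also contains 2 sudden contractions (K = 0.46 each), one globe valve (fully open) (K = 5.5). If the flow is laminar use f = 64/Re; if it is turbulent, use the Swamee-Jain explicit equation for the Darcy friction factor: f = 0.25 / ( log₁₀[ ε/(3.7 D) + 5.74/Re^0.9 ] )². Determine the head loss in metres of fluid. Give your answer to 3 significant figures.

h_f ≈ 20.1 m

Q = 8.80 L/s = 8.80/1000 = 0.0088 m³/s.
Cross-sectional area A = πD²/4 = π(0.0402)²/4 = 0.001269 m²; mean velocity V = Q/A = 0.0088/0.001269 = 6.933 m/s.
Reynolds number Re = ρVD/μ = 786 · 6.933 · 0.0402 / 0.00138 = 1.587e+05.
Re > 4000 → turbulent. Relative roughness ε/D = 2.7e-06/0.0402 = 6.72e-05. Swamee-Jain: f = 0.25/(log₁₀[6.72e-05/3.7 + 5.74/1.587e+05^0.9])² = 0.25/(log₁₀[1.82e-05 + 0.00012])² = 0.25/(-3.86)² = 0.01678.
Total minor-loss coefficient ΣK = 2·0.46 + 1·5.5 = 6.42.
ΔP = [f·L/D + ΣK]·(ρV²/2) = [0.01678·4.29/0.0402 + 6.42]·(786·6.933²/2) = [1.79 + 6.42]·1.889e+04 = 1.551e+05 Pa.
Head loss h_f = ΔP/(ρg) = 1.551e+05/(786·9.81) = 20.1 m.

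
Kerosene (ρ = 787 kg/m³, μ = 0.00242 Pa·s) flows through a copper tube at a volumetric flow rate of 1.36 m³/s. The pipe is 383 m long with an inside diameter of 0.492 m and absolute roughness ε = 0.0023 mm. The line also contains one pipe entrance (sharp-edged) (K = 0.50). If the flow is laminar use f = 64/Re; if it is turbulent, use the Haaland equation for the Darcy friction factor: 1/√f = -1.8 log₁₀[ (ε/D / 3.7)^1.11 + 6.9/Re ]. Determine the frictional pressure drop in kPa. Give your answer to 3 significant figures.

ΔP ≈ 189 kPa

Cross-sectional area A = πD²/4 = π(0.492)²/4 = 0.1901 m²; mean velocity V = Q/A = 1.36/0.1901 = 7.154 m/s.
Reynolds number Re = ρVD/μ = 787 · 7.154 · 0.492 / 0.00242 = 1.145e+06.
Re > 4000 → turbulent. Relative roughness ε/D = 2.3e-06/0.492 = 4.67e-06. Haaland: 1/√f = -1.8 log₁₀[(4.67e-06/3.7)^1.11 + 6.9/1.145e+06] = -1.8 log₁₀[2.84e-07 + 6.03e-06] = 9.36, so f = 0.01142.
Total minor-loss coefficient ΣK = 1·0.5 = 0.5.
ΔP = [f·L/D + ΣK]·(ρV²/2) = [0.01142·383/0.492 + 0.5]·(787·7.154²/2) = [8.886 + 0.5]·2.014e+04 = 1.89e+05 Pa.
ΔP = 1.89e+05 Pa = 189 kPa.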